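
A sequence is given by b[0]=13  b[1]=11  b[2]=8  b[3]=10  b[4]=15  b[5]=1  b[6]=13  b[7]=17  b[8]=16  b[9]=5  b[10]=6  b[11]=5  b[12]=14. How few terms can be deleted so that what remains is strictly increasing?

9

Fewest deletions = n − (longest strictly increasing subsequence).
i:      0  1  2  3  4  5  6  7  8  9 10 11 12
b[i]:  13 11  8 10 15  1 13 17 16  5  6  5 14
dp:     1  1  1  2  3  1  3  4  4  2  3  2  4
max dp = 4, so deletions = 13 − 4 = 9.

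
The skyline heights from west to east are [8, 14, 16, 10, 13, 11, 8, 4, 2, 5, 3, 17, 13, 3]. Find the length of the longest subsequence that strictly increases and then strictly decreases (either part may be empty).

8

inc[i] = longest strictly increasing subsequence ending at i; dec[i] = longest strictly decreasing subsequence starting at i:
i:      1  2  3  4  5  6  7  8  9 10 11 12 13 14
a[i]:   8 14 16 10 13 11  8  4  2  5  3 17 13  3
inc:    1  2  3  2  3  3  1  1  1  2  2  4  4  2
dec:    3  6  6  4  5  4  3  2  1  2  1  3  2  1
Best peak at i=3 (value 16): inc=3, dec=6, length 3+6−1 = 8.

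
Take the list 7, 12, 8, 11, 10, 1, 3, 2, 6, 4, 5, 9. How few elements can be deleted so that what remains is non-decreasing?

Fewest deletions = n − (longest non-decreasing subsequence).
i:      1  2  3  4  5  6  7  8  9 10 11 12
a[i]:   7 12  8 11 10  1  3  2  6  4  5  9
dp:     1  2  2  3  3  1  2  2  3  3  4  5
max dp = 5, so deletions = 12 − 5 = 7.

7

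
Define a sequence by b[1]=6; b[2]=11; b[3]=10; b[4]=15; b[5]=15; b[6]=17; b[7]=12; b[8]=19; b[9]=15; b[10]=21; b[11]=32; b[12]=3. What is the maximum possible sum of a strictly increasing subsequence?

Let S[i] be the best sum of a strictly increasing subsequence ending at i:
i:       1   2   3   4   5   6   7   8   9  10  11  12
b[i]:    6  11  10  15  15  17  12  19  15  21  32   3
S:       6  17  16  32  32  49  29  68  44  89 121   3
Maximum is 121 (e.g. 6 + 11 + 15 + 17 + 19 + 21 + 32).

121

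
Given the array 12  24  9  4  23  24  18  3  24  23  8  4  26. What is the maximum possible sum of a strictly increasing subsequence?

85

Let S[i] be the best sum of a strictly increasing subsequence ending at i:
i:      1  2  3  4  5  6  7  8  9 10 11 12 13
a[i]:  12 24  9  4 23 24 18  3 24 23  8  4 26
S:     12 36  9  4 35 59 30  3 59 53 12  7 85
Maximum is 85 (e.g. 12 + 23 + 24 + 26).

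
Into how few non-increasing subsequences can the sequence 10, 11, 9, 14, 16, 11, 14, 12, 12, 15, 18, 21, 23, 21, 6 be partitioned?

7

Place each on the leftmost legal pile:
10 → new pile 1 (tops now [10])
11 → new pile 2 (tops now [10, 11])
9 → pile 1 (tops now [9, 11])
14 → new pile 3 (tops now [9, 11, 14])
16 → new pile 4 (tops now [9, 11, 14, 16])
11 → pile 2 (tops now [9, 11, 14, 16])
14 → pile 3 (tops now [9, 11, 14, 16])
12 → pile 3 (tops now [9, 11, 12, 16])
12 → pile 3 (tops now [9, 11, 12, 16])
15 → pile 4 (tops now [9, 11, 12, 15])
18 → new pile 5 (tops now [9, 11, 12, 15, 18])
21 → new pile 6 (tops now [9, 11, 12, 15, 18, 21])
23 → new pile 7 (tops now [9, 11, 12, 15, 18, 21, 23])
21 → pile 6 (tops now [9, 11, 12, 15, 18, 21, 23])
6 → pile 1 (tops now [6, 11, 12, 15, 18, 21, 23])
Seven piles.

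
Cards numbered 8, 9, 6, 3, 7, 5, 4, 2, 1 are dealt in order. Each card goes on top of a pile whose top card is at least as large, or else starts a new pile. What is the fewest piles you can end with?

2

The minimum number of non-increasing subsequences covering a sequence equals the length of its longest strictly increasing subsequence.
LIS length is 2 (e.g. 8, 9), so 2 piles are needed.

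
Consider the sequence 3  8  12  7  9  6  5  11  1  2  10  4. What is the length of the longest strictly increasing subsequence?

Let dp[i] be the length of the longest such subsequence ending at index i:
i:      1  2  3  4  5  6  7  8  9 10 11 12
a[i]:   3  8 12  7  9  6  5 11  1  2 10  4
dp:     1  2  3  2  3  2  2  4  1  2  4  3
Maximum dp value is 4.

4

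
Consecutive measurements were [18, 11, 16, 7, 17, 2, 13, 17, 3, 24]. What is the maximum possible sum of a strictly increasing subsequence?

Let S[i] be the best sum of a strictly increasing subsequence ending at i:
i:      1  2  3  4  5  6  7  8  9 10
a[i]:  18 11 16  7 17  2 13 17  3 24
S:     18 11 27  7 44  2 24 44  5 68
Maximum is 68 (e.g. 11 + 16 + 17 + 24).

68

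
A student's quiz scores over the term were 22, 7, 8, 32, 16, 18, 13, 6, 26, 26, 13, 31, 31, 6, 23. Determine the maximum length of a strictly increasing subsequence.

Track the smallest tail for each achievable length (strict):
22 → extends → [22]
7 → replaces 22 → [7]
8 → extends → [7, 8]
32 → extends → [7, 8, 32]
16 → replaces 32 → [7, 8, 16]
18 → extends → [7, 8, 16, 18]
13 → replaces 16 → [7, 8, 13, 18]
6 → replaces 7 → [6, 8, 13, 18]
26 → extends → [6, 8, 13, 18, 26]
26 → already a tail → [6, 8, 13, 18, 26]
13 → already a tail → [6, 8, 13, 18, 26]
31 → extends → [6, 8, 13, 18, 26, 31]
31 → already a tail → [6, 8, 13, 18, 26, 31]
6 → already a tail → [6, 8, 13, 18, 26, 31]
23 → replaces 26 → [6, 8, 13, 18, 23, 31]
Six tails, so the longest strictly increasing subsequence has length 6 (e.g. 7, 8, 16, 18, 26, 31).

6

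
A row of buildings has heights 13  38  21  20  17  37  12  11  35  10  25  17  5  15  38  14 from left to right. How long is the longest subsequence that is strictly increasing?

Track the smallest tail for each achievable length (strict):
13 → extends → [13]
38 → extends → [13, 38]
21 → replaces 38 → [13, 21]
20 → replaces 21 → [13, 20]
17 → replaces 20 → [13, 17]
37 → extends → [13, 17, 37]
12 → replaces 13 → [12, 17, 37]
11 → replaces 12 → [11, 17, 37]
35 → replaces 37 → [11, 17, 35]
10 → replaces 11 → [10, 17, 35]
25 → replaces 35 → [10, 17, 25]
17 → already a tail → [10, 17, 25]
5 → replaces 10 → [5, 17, 25]
15 → replaces 17 → [5, 15, 25]
38 → extends → [5, 15, 25, 38]
14 → replaces 15 → [5, 14, 25, 38]
Four tails, so the longest strictly increasing subsequence has length 4 (e.g. 13, 21, 37, 38).

4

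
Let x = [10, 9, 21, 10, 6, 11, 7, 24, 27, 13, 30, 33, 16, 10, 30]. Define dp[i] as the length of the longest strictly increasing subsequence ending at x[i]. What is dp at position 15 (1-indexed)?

6

dp[i] = 1 + max{dp[j] : j<i, x[j]<x[i]} (or 1 if no such j):
i:      1  2  3  4  5  6  7  8  9 10 11 12 13 14 15
x[i]:  10  9 21 10  6 11  7 24 27 13 30 33 16 10 30
dp:     1  1  2  2  1  3  2  4  5  4  6  7  5  3  6
At index 15 the value is 6.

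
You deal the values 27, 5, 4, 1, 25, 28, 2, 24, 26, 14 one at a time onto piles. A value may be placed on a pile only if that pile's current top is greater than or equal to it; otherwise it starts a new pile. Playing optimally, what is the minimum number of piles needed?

4

Place each on the leftmost legal pile:
27 → new pile 1 (tops now [27])
5 → pile 1 (tops now [5])
4 → pile 1 (tops now [4])
1 → pile 1 (tops now [1])
25 → new pile 2 (tops now [1, 25])
28 → new pile 3 (tops now [1, 25, 28])
2 → pile 2 (tops now [1, 2, 28])
24 → pile 3 (tops now [1, 2, 24])
26 → new pile 4 (tops now [1, 2, 24, 26])
14 → pile 3 (tops now [1, 2, 14, 26])
Four piles.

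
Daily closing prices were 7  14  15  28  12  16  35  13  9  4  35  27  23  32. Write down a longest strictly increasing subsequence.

Patience tails give the LIS length; then backtrack through the dp parents:
7 → extends → [7]
14 → extends → [7, 14]
15 → extends → [7, 14, 15]
28 → extends → [7, 14, 15, 28]
12 → replaces 14 → [7, 12, 15, 28]
16 → replaces 28 → [7, 12, 15, 16]
35 → extends → [7, 12, 15, 16, 35]
13 → replaces 15 → [7, 12, 13, 16, 35]
9 → replaces 12 → [7, 9, 13, 16, 35]
4 → replaces 7 → [4, 9, 13, 16, 35]
35 → already a tail → [4, 9, 13, 16, 35]
27 → replaces 35 → [4, 9, 13, 16, 27]
23 → replaces 27 → [4, 9, 13, 16, 23]
32 → extends → [4, 9, 13, 16, 23, 32]
Length 6; one witness is 7, 14, 15, 16, 27, 32.

7, 14, 15, 16, 27, 32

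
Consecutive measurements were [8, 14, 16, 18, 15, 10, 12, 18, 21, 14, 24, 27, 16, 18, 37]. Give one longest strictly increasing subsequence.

8, 14, 16, 18, 21, 24, 27, 37

Patience tails give the LIS length; then backtrack through the dp parents:
8 → extends → [8]
14 → extends → [8, 14]
16 → extends → [8, 14, 16]
18 → extends → [8, 14, 16, 18]
15 → replaces 16 → [8, 14, 15, 18]
10 → replaces 14 → [8, 10, 15, 18]
12 → replaces 15 → [8, 10, 12, 18]
18 → already a tail → [8, 10, 12, 18]
21 → extends → [8, 10, 12, 18, 21]
14 → replaces 18 → [8, 10, 12, 14, 21]
24 → extends → [8, 10, 12, 14, 21, 24]
27 → extends → [8, 10, 12, 14, 21, 24, 27]
16 → replaces 21 → [8, 10, 12, 14, 16, 24, 27]
18 → replaces 24 → [8, 10, 12, 14, 16, 18, 27]
37 → extends → [8, 10, 12, 14, 16, 18, 27, 37]
Length 8; one witness is 8, 14, 16, 18, 21, 24, 27, 37.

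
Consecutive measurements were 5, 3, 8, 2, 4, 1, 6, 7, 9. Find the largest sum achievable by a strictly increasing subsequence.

29

Let S[i] be the best sum of a strictly increasing subsequence ending at i:
i:      1  2  3  4  5  6  7  8  9
a[i]:   5  3  8  2  4  1  6  7  9
S:      5  3 13  2  7  1 13 20 29
Maximum is 29 (e.g. 3 + 4 + 6 + 7 + 9).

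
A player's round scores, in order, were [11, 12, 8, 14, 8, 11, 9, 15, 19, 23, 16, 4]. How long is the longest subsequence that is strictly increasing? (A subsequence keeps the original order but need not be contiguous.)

6

Track the smallest tail for each achievable length (strict):
11 → extends → [11]
12 → extends → [11, 12]
8 → replaces 11 → [8, 12]
14 → extends → [8, 12, 14]
8 → already a tail → [8, 12, 14]
11 → replaces 12 → [8, 11, 14]
9 → replaces 11 → [8, 9, 14]
15 → extends → [8, 9, 14, 15]
19 → extends → [8, 9, 14, 15, 19]
23 → extends → [8, 9, 14, 15, 19, 23]
16 → replaces 19 → [8, 9, 14, 15, 16, 23]
4 → replaces 8 → [4, 9, 14, 15, 16, 23]
Six tails, so the longest strictly increasing subsequence has length 6 (e.g. 11, 12, 14, 15, 19, 23).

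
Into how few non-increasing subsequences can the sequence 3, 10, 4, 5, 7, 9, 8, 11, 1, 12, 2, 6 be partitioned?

Place each on the leftmost legal pile:
3 → new pile 1 (tops now [3])
10 → new pile 2 (tops now [3, 10])
4 → pile 2 (tops now [3, 4])
5 → new pile 3 (tops now [3, 4, 5])
7 → new pile 4 (tops now [3, 4, 5, 7])
9 → new pile 5 (tops now [3, 4, 5, 7, 9])
8 → pile 5 (tops now [3, 4, 5, 7, 8])
11 → new pile 6 (tops now [3, 4, 5, 7, 8, 11])
1 → pile 1 (tops now [1, 4, 5, 7, 8, 11])
12 → new pile 7 (tops now [1, 4, 5, 7, 8, 11, 12])
2 → pile 2 (tops now [1, 2, 5, 7, 8, 11, 12])
6 → pile 4 (tops now [1, 2, 5, 6, 8, 11, 12])
Seven piles.

7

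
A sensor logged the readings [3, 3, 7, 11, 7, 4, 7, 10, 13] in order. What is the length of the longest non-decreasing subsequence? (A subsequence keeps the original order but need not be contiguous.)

7

Track the smallest tail for each achievable length (allowing ties):
3 → extends → [3]
3 → extends → [3, 3]
7 → extends → [3, 3, 7]
11 → extends → [3, 3, 7, 11]
7 → replaces 11 → [3, 3, 7, 7]
4 → replaces 7 → [3, 3, 4, 7]
7 → extends → [3, 3, 4, 7, 7]
10 → extends → [3, 3, 4, 7, 7, 10]
13 → extends → [3, 3, 4, 7, 7, 10, 13]
Seven tails, so the longest non-decreasing subsequence has length 7 (e.g. 3, 3, 7, 7, 7, 10, 13).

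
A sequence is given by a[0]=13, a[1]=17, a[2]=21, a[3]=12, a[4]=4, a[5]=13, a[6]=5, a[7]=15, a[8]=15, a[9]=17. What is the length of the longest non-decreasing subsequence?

Track the smallest tail for each achievable length (allowing ties):
13 → extends → [13]
17 → extends → [13, 17]
21 → extends → [13, 17, 21]
12 → replaces 13 → [12, 17, 21]
4 → replaces 12 → [4, 17, 21]
13 → replaces 17 → [4, 13, 21]
5 → replaces 13 → [4, 5, 21]
15 → replaces 21 → [4, 5, 15]
15 → extends → [4, 5, 15, 15]
17 → extends → [4, 5, 15, 15, 17]
Five tails, so the longest non-decreasing subsequence has length 5 (e.g. 13, 13, 15, 15, 17).

5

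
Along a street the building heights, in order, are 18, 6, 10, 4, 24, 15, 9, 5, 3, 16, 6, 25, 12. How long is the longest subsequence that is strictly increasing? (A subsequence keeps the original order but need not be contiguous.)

Let dp[i] be the length of the longest such subsequence ending at index i:
i:      1  2  3  4  5  6  7  8  9 10 11 12 13
a[i]:  18  6 10  4 24 15  9  5  3 16  6 25 12
dp:     1  1  2  1  3  3  2  2  1  4  3  5  4
Maximum dp value is 5.

5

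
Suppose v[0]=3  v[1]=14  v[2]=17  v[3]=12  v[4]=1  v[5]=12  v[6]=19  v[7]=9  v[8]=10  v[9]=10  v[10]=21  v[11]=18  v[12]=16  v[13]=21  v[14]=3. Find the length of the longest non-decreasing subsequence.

Track the smallest tail for each achievable length (allowing ties):
3 → extends → [3]
14 → extends → [3, 14]
17 → extends → [3, 14, 17]
12 → replaces 14 → [3, 12, 17]
1 → replaces 3 → [1, 12, 17]
12 → replaces 17 → [1, 12, 12]
19 → extends → [1, 12, 12, 19]
9 → replaces 12 → [1, 9, 12, 19]
10 → replaces 12 → [1, 9, 10, 19]
10 → replaces 19 → [1, 9, 10, 10]
21 → extends → [1, 9, 10, 10, 21]
18 → replaces 21 → [1, 9, 10, 10, 18]
16 → replaces 18 → [1, 9, 10, 10, 16]
21 → extends → [1, 9, 10, 10, 16, 21]
3 → replaces 9 → [1, 3, 10, 10, 16, 21]
Six tails, so the longest non-decreasing subsequence has length 6 (e.g. 3, 14, 17, 19, 21, 21).

6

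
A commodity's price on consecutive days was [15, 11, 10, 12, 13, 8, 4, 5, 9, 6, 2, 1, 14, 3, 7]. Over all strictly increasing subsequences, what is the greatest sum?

50

Let S[i] be the best sum of a strictly increasing subsequence ending at i:
i:      1  2  3  4  5  6  7  8  9 10 11 12 13 14 15
a[i]:  15 11 10 12 13  8  4  5  9  6  2  1 14  3  7
S:     15 11 10 23 36  8  4  9 18 15  2  1 50  5 22
Maximum is 50 (e.g. 11 + 12 + 13 + 14).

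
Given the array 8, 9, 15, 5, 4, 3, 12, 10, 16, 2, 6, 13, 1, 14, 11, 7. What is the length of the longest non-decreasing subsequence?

Track the smallest tail for each achievable length (allowing ties):
8 → extends → [8]
9 → extends → [8, 9]
15 → extends → [8, 9, 15]
5 → replaces 8 → [5, 9, 15]
4 → replaces 5 → [4, 9, 15]
3 → replaces 4 → [3, 9, 15]
12 → replaces 15 → [3, 9, 12]
10 → replaces 12 → [3, 9, 10]
16 → extends → [3, 9, 10, 16]
2 → replaces 3 → [2, 9, 10, 16]
6 → replaces 9 → [2, 6, 10, 16]
13 → replaces 16 → [2, 6, 10, 13]
1 → replaces 2 → [1, 6, 10, 13]
14 → extends → [1, 6, 10, 13, 14]
11 → replaces 13 → [1, 6, 10, 11, 14]
7 → replaces 10 → [1, 6, 7, 11, 14]
Five tails, so the longest non-decreasing subsequence has length 5 (e.g. 8, 9, 12, 13, 14).

5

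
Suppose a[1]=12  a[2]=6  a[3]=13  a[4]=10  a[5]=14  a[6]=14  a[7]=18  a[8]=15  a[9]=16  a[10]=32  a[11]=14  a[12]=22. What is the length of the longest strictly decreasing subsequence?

3

Let dp[i] be the longest strictly decreasing subsequence ending at i:
i:      1  2  3  4  5  6  7  8  9 10 11 12
a[i]:  12  6 13 10 14 14 18 15 16 32 14 22
dp:     1  2  1  2  1  1  1  2  2  1  3  2
Maximum is 3.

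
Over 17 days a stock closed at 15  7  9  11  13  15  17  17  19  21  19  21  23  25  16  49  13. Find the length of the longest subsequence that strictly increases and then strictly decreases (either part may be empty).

12

inc[i] = longest strictly increasing subsequence ending at i; dec[i] = longest strictly decreasing subsequence starting at i:
i:      1  2  3  4  5  6  7  8  9 10 11 12 13 14 15 16 17
a[i]:  15  7  9 11 13 15 17 17 19 21 19 21 23 25 16 49 13
inc:    1  1  2  3  4  5  6  6  7  8  7  8  9 10  6 11  4
dec:    2  1  1  1  1  2  3  3  3  4  3  3  3  3  2  2  1
Best peak at i=14 (value 25): inc=10, dec=3, length 10+3−1 = 12.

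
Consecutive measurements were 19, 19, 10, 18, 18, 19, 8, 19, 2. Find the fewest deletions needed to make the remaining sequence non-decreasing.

Fewest deletions = n − (longest non-decreasing subsequence).
i:      1  2  3  4  5  6  7  8  9
a[i]:  19 19 10 18 18 19  8 19  2
dp:     1  2  1  2  3  4  1  5  1
max dp = 5, so deletions = 9 − 5 = 4.

4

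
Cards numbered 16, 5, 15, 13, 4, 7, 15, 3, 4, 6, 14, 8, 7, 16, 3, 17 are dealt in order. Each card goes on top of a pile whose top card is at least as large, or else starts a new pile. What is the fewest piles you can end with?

The minimum number of non-increasing subsequences covering a sequence equals the length of its longest strictly increasing subsequence.
LIS length is 6 (e.g. 3, 4, 6, 14, 16, 17), so 6 piles are needed.

6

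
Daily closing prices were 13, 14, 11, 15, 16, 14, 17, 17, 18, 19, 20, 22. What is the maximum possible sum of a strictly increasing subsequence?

154

Let S[i] be the best sum of a strictly increasing subsequence ending at i:
i:       1   2   3   4   5   6   7   8   9  10  11  12
a[i]:   13  14  11  15  16  14  17  17  18  19  20  22
S:      13  27  11  42  58  27  75  75  93 112 132 154
Maximum is 154 (e.g. 13 + 14 + 15 + 16 + 17 + 18 + 19 + 20 + 22).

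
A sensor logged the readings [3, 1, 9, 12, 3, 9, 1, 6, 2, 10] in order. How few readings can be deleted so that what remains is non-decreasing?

Fewest deletions = n − (longest non-decreasing subsequence).
Patience tails:
3 → extends → [3]
1 → replaces 3 → [1]
9 → extends → [1, 9]
12 → extends → [1, 9, 12]
3 → replaces 9 → [1, 3, 12]
9 → replaces 12 → [1, 3, 9]
1 → replaces 3 → [1, 1, 9]
6 → replaces 9 → [1, 1, 6]
2 → replaces 6 → [1, 1, 2]
10 → extends → [1, 1, 2, 10]
Longest non-decreasing subsequence has length 4, so deletions = 10 − 4 = 6.

6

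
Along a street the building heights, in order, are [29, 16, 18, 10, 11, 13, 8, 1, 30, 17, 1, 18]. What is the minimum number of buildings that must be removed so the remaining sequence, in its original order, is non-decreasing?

Fewest deletions = n − (longest non-decreasing subsequence).
Patience tails:
29 → extends → [29]
16 → replaces 29 → [16]
18 → extends → [16, 18]
10 → replaces 16 → [10, 18]
11 → replaces 18 → [10, 11]
13 → extends → [10, 11, 13]
8 → replaces 10 → [8, 11, 13]
1 → replaces 8 → [1, 11, 13]
30 → extends → [1, 11, 13, 30]
17 → replaces 30 → [1, 11, 13, 17]
1 → replaces 11 → [1, 1, 13, 17]
18 → extends → [1, 1, 13, 17, 18]
Longest non-decreasing subsequence has length 5, so deletions = 12 − 5 = 7.

7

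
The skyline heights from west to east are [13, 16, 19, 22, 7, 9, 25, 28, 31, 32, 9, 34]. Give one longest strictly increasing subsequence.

13, 16, 19, 22, 25, 28, 31, 32, 34

Patience tails give the LIS length; then backtrack through the dp parents:
13 → extends → [13]
16 → extends → [13, 16]
19 → extends → [13, 16, 19]
22 → extends → [13, 16, 19, 22]
7 → replaces 13 → [7, 16, 19, 22]
9 → replaces 16 → [7, 9, 19, 22]
25 → extends → [7, 9, 19, 22, 25]
28 → extends → [7, 9, 19, 22, 25, 28]
31 → extends → [7, 9, 19, 22, 25, 28, 31]
32 → extends → [7, 9, 19, 22, 25, 28, 31, 32]
9 → already a tail → [7, 9, 19, 22, 25, 28, 31, 32]
34 → extends → [7, 9, 19, 22, 25, 28, 31, 32, 34]
Length 9; one witness is 13, 16, 19, 22, 25, 28, 31, 32, 34.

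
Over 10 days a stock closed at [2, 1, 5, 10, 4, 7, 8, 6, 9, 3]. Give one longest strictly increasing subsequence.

2, 5, 7, 8, 9

Patience tails give the LIS length; then backtrack through the dp parents:
2 → extends → [2]
1 → replaces 2 → [1]
5 → extends → [1, 5]
10 → extends → [1, 5, 10]
4 → replaces 5 → [1, 4, 10]
7 → replaces 10 → [1, 4, 7]
8 → extends → [1, 4, 7, 8]
6 → replaces 7 → [1, 4, 6, 8]
9 → extends → [1, 4, 6, 8, 9]
3 → replaces 4 → [1, 3, 6, 8, 9]
Length 5; one witness is 2, 5, 7, 8, 9.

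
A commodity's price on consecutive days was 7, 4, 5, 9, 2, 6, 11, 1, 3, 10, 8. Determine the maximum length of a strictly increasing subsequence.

Track the smallest tail for each achievable length (strict):
7 → extends → [7]
4 → replaces 7 → [4]
5 → extends → [4, 5]
9 → extends → [4, 5, 9]
2 → replaces 4 → [2, 5, 9]
6 → replaces 9 → [2, 5, 6]
11 → extends → [2, 5, 6, 11]
1 → replaces 2 → [1, 5, 6, 11]
3 → replaces 5 → [1, 3, 6, 11]
10 → replaces 11 → [1, 3, 6, 10]
8 → replaces 10 → [1, 3, 6, 8]
Four tails, so the longest strictly increasing subsequence has length 4 (e.g. 4, 5, 9, 11).

4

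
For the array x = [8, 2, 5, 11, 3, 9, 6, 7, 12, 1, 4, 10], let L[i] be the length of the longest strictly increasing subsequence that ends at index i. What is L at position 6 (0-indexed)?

3

dp[i] = 1 + max{dp[j] : j<i, x[j]<x[i]} (or 1 if no such j):
i:      0  1  2  3  4  5  6  7  8  9 10 11
x[i]:   8  2  5 11  3  9  6  7 12  1  4 10
dp:     1  1  2  3  2  3  3  4  5  1  3  5
At index 6 the value is 3.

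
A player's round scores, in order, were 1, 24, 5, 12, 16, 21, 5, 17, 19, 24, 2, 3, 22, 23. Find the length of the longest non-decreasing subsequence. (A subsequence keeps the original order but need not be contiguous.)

8

Let dp[i] be the length of the longest such subsequence ending at index i:
i:      1  2  3  4  5  6  7  8  9 10 11 12 13 14
a[i]:   1 24  5 12 16 21  5 17 19 24  2  3 22 23
dp:     1  2  2  3  4  5  3  5  6  7  2  3  7  8
Maximum dp value is 8.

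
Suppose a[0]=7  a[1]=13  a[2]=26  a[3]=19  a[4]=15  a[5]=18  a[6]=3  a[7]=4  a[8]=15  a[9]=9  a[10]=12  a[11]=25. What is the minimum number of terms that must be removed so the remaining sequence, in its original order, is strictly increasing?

7

Fewest deletions = n − (longest strictly increasing subsequence).
i:      0  1  2  3  4  5  6  7  8  9 10 11
a[i]:   7 13 26 19 15 18  3  4 15  9 12 25
dp:     1  2  3  3  3  4  1  2  3  3  4  5
max dp = 5, so deletions = 12 − 5 = 7.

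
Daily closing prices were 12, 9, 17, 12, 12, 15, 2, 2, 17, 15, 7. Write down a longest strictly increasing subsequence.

Patience tails give the LIS length; then backtrack through the dp parents:
12 → extends → [12]
9 → replaces 12 → [9]
17 → extends → [9, 17]
12 → replaces 17 → [9, 12]
12 → already a tail → [9, 12]
15 → extends → [9, 12, 15]
2 → replaces 9 → [2, 12, 15]
2 → already a tail → [2, 12, 15]
17 → extends → [2, 12, 15, 17]
15 → already a tail → [2, 12, 15, 17]
7 → replaces 12 → [2, 7, 15, 17]
Length 4; one witness is 9, 12, 15, 17.

9, 12, 15, 17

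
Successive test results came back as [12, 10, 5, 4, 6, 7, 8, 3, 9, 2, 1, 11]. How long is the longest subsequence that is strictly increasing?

6

Let dp[i] be the length of the longest such subsequence ending at index i:
i:      1  2  3  4  5  6  7  8  9 10 11 12
a[i]:  12 10  5  4  6  7  8  3  9  2  1 11
dp:     1  1  1  1  2  3  4  1  5  1  1  6
Maximum dp value is 6.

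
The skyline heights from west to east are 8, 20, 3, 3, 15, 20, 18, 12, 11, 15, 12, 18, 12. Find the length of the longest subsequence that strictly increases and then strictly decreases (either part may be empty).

6

inc[i] = longest strictly increasing subsequence ending at i; dec[i] = longest strictly decreasing subsequence starting at i:
i:      1  2  3  4  5  6  7  8  9 10 11 12 13
a[i]:   8 20  3  3 15 20 18 12 11 15 12 18 12
inc:    1  2  1  1  2  3  3  2  2  3  3  4  3
dec:    2  4  1  1  3  4  3  2  1  2  1  2  1
Best peak at i=6 (value 20): inc=3, dec=4, length 3+4−1 = 6.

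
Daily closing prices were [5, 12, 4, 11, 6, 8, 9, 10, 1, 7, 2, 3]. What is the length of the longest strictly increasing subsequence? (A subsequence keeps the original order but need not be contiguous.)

Track the smallest tail for each achievable length (strict):
5 → extends → [5]
12 → extends → [5, 12]
4 → replaces 5 → [4, 12]
11 → replaces 12 → [4, 11]
6 → replaces 11 → [4, 6]
8 → extends → [4, 6, 8]
9 → extends → [4, 6, 8, 9]
10 → extends → [4, 6, 8, 9, 10]
1 → replaces 4 → [1, 6, 8, 9, 10]
7 → replaces 8 → [1, 6, 7, 9, 10]
2 → replaces 6 → [1, 2, 7, 9, 10]
3 → replaces 7 → [1, 2, 3, 9, 10]
Five tails, so the longest strictly increasing subsequence has length 5 (e.g. 5, 6, 8, 9, 10).

5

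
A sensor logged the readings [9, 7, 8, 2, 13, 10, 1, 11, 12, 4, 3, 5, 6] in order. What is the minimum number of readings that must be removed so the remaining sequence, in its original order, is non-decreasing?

Fewest deletions = n − (longest non-decreasing subsequence).
i:      1  2  3  4  5  6  7  8  9 10 11 12 13
a[i]:   9  7  8  2 13 10  1 11 12  4  3  5  6
dp:     1  1  2  1  3  3  1  4  5  2  2  3  4
max dp = 5, so deletions = 13 − 5 = 8.

8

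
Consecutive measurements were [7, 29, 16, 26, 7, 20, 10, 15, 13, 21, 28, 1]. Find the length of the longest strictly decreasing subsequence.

Let dp[i] be the longest strictly decreasing subsequence ending at i:
i:      1  2  3  4  5  6  7  8  9 10 11 12
a[i]:   7 29 16 26  7 20 10 15 13 21 28  1
dp:     1  1  2  2  3  3  4  4  5  3  2  6
Maximum is 6.

6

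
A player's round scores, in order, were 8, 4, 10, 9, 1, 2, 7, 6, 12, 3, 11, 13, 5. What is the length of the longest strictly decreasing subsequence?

5

Negate each value so 'decreasing' becomes 'increasing', then run patience tails on the negated sequence:
-8 → extends → [-8]
-4 → extends → [-8, -4]
-10 → replaces -8 → [-10, -4]
-9 → replaces -4 → [-10, -9]
-1 → extends → [-10, -9, -1]
-2 → replaces -1 → [-10, -9, -2]
-7 → replaces -2 → [-10, -9, -7]
-6 → extends → [-10, -9, -7, -6]
-12 → replaces -10 → [-12, -9, -7, -6]
-3 → extends → [-12, -9, -7, -6, -3]
-11 → replaces -9 → [-12, -11, -7, -6, -3]
-13 → replaces -12 → [-13, -11, -7, -6, -3]
-5 → replaces -3 → [-13, -11, -7, -6, -5]
Five tails, so the longest strictly decreasing subsequence of the original has length 5.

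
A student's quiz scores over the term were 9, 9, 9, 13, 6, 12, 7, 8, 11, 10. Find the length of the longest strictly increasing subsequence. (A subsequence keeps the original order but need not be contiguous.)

4

Track the smallest tail for each achievable length (strict):
9 → extends → [9]
9 → already a tail → [9]
9 → already a tail → [9]
13 → extends → [9, 13]
6 → replaces 9 → [6, 13]
12 → replaces 13 → [6, 12]
7 → replaces 12 → [6, 7]
8 → extends → [6, 7, 8]
11 → extends → [6, 7, 8, 11]
10 → replaces 11 → [6, 7, 8, 10]
Four tails, so the longest strictly increasing subsequence has length 4 (e.g. 6, 7, 8, 11).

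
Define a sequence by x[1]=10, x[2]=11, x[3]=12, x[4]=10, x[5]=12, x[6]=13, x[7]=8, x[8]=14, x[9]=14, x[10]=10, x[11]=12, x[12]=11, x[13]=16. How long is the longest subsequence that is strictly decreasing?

3

Let dp[i] be the longest strictly decreasing subsequence ending at i:
i:      1  2  3  4  5  6  7  8  9 10 11 12 13
x[i]:  10 11 12 10 12 13  8 14 14 10 12 11 16
dp:     1  1  1  2  1  1  3  1  1  2  2  3  1
Maximum is 3.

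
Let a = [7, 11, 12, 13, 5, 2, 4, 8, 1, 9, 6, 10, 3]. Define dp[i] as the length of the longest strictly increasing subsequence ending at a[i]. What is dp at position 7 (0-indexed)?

dp[i] = 1 + max{dp[j] : j<i, a[j]<a[i]} (or 1 if no such j):
i:      0  1  2  3  4  5  6  7  8  9 10 11 12
a[i]:   7 11 12 13  5  2  4  8  1  9  6 10  3
dp:     1  2  3  4  1  1  2  3  1  4  3  5  2
At index 7 the value is 3.

3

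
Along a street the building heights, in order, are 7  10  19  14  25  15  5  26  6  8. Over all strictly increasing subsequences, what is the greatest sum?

87

Let S[i] be the best sum of a strictly increasing subsequence ending at i:
i:      1  2  3  4  5  6  7  8  9 10
a[i]:   7 10 19 14 25 15  5 26  6  8
S:      7 17 36 31 61 46  5 87 11 19
Maximum is 87 (e.g. 7 + 10 + 19 + 25 + 26).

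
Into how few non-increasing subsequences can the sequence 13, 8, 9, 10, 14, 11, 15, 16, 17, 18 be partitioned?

The minimum number of non-increasing subsequences covering a sequence equals the length of its longest strictly increasing subsequence.
LIS length is 8 (e.g. 8, 9, 10, 14, 15, 16, 17, 18), so 8 piles are needed.

8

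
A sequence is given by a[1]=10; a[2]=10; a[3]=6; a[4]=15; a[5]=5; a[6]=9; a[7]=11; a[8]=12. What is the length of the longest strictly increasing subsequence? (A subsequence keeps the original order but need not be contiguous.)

Track the smallest tail for each achievable length (strict):
10 → extends → [10]
10 → already a tail → [10]
6 → replaces 10 → [6]
15 → extends → [6, 15]
5 → replaces 6 → [5, 15]
9 → replaces 15 → [5, 9]
11 → extends → [5, 9, 11]
12 → extends → [5, 9, 11, 12]
Four tails, so the longest strictly increasing subsequence has length 4 (e.g. 6, 9, 11, 12).

4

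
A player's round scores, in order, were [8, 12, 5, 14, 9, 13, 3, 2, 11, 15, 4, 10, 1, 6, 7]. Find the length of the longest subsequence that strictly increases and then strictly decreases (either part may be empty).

7

inc[i] = longest strictly increasing subsequence ending at i; dec[i] = longest strictly decreasing subsequence starting at i:
i:      1  2  3  4  5  6  7  8  9 10 11 12 13 14 15
a[i]:   8 12  5 14  9 13  3  2 11 15  4 10  1  6  7
inc:    1  2  1  3  2  3  1  1  3  4  2  3  1  3  4
dec:    5  5  4  5  4  4  3  2  3  3  2  2  1  1  1
Best peak at i=4 (value 14): inc=3, dec=5, length 3+5−1 = 7.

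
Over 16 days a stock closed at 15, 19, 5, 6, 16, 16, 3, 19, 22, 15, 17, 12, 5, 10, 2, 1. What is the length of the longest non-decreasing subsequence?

Let dp[i] be the length of the longest such subsequence ending at index i:
i:      1  2  3  4  5  6  7  8  9 10 11 12 13 14 15 16
a[i]:  15 19  5  6 16 16  3 19 22 15 17 12  5 10  2  1
dp:     1  2  1  2  3  4  1  5  6  3  5  3  2  3  1  1
Maximum dp value is 6.

6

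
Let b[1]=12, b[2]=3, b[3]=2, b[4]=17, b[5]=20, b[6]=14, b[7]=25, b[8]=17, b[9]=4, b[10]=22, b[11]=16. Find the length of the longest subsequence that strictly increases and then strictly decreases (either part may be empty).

inc[i] = longest strictly increasing subsequence ending at i; dec[i] = longest strictly decreasing subsequence starting at i:
i:      1  2  3  4  5  6  7  8  9 10 11
b[i]:  12  3  2 17 20 14 25 17  4 22 16
inc:    1  1  1  2  3  2  4  3  2  4  3
dec:    3  2  1  3  3  2  3  2  1  2  1
Best peak at i=7 (value 25): inc=4, dec=3, length 4+3−1 = 6.

6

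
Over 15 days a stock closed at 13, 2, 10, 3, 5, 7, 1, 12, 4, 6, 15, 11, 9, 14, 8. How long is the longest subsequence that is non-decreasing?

6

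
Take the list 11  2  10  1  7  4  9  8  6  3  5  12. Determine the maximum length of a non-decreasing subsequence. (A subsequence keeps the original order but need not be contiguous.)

4

Track the smallest tail for each achievable length (allowing ties):
11 → extends → [11]
2 → replaces 11 → [2]
10 → extends → [2, 10]
1 → replaces 2 → [1, 10]
7 → replaces 10 → [1, 7]
4 → replaces 7 → [1, 4]
9 → extends → [1, 4, 9]
8 → replaces 9 → [1, 4, 8]
6 → replaces 8 → [1, 4, 6]
3 → replaces 4 → [1, 3, 6]
5 → replaces 6 → [1, 3, 5]
12 → extends → [1, 3, 5, 12]
Four tails, so the longest non-decreasing subsequence has length 4 (e.g. 2, 7, 9, 12).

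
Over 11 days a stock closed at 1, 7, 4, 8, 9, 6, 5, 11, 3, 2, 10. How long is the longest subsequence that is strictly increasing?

5

Let dp[i] be the length of the longest such subsequence ending at index i:
i:      1  2  3  4  5  6  7  8  9 10 11
a[i]:   1  7  4  8  9  6  5 11  3  2 10
dp:     1  2  2  3  4  3  3  5  2  2  5
Maximum dp value is 5.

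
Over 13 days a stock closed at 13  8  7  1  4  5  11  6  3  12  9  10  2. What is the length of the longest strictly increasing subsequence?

Track the smallest tail for each achievable length (strict):
13 → extends → [13]
8 → replaces 13 → [8]
7 → replaces 8 → [7]
1 → replaces 7 → [1]
4 → extends → [1, 4]
5 → extends → [1, 4, 5]
11 → extends → [1, 4, 5, 11]
6 → replaces 11 → [1, 4, 5, 6]
3 → replaces 4 → [1, 3, 5, 6]
12 → extends → [1, 3, 5, 6, 12]
9 → replaces 12 → [1, 3, 5, 6, 9]
10 → extends → [1, 3, 5, 6, 9, 10]
2 → replaces 3 → [1, 2, 5, 6, 9, 10]
Six tails, so the longest strictly increasing subsequence has length 6 (e.g. 1, 4, 5, 6, 9, 10).

6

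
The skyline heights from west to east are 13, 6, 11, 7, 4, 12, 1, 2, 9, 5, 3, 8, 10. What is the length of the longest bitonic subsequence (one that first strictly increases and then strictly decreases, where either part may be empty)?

inc[i] = longest strictly increasing subsequence ending at i; dec[i] = longest strictly decreasing subsequence starting at i:
i:      1  2  3  4  5  6  7  8  9 10 11 12 13
a[i]:  13  6 11  7  4 12  1  2  9  5  3  8 10
inc:    1  1  2  2  1  3  1  2  3  3  3  4  5
dec:    5  3  4  3  2  4  1  1  3  2  1  1  1
Best peak at i=6 (value 12): inc=3, dec=4, length 3+4−1 = 6.

6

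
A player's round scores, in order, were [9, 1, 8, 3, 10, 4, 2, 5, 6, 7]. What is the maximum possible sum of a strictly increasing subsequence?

Let S[i] be the best sum of a strictly increasing subsequence ending at i:
i:      1  2  3  4  5  6  7  8  9 10
a[i]:   9  1  8  3 10  4  2  5  6  7
S:      9  1  9  4 19  8  3 13 19 26
Maximum is 26 (e.g. 1 + 3 + 4 + 5 + 6 + 7).

26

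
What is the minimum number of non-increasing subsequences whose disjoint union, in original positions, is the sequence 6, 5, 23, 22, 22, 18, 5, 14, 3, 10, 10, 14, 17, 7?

Place each on the leftmost legal pile:
6 → new pile 1 (tops now [6])
5 → pile 1 (tops now [5])
23 → new pile 2 (tops now [5, 23])
22 → pile 2 (tops now [5, 22])
22 → pile 2 (tops now [5, 22])
18 → pile 2 (tops now [5, 18])
5 → pile 1 (tops now [5, 18])
14 → pile 2 (tops now [5, 14])
3 → pile 1 (tops now [3, 14])
10 → pile 2 (tops now [3, 10])
10 → pile 2 (tops now [3, 10])
14 → new pile 3 (tops now [3, 10, 14])
17 → new pile 4 (tops now [3, 10, 14, 17])
7 → pile 2 (tops now [3, 7, 14, 17])
Four piles.

4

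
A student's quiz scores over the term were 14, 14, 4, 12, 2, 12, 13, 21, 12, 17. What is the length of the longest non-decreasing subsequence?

5

Let dp[i] be the length of the longest such subsequence ending at index i:
i:      1  2  3  4  5  6  7  8  9 10
a[i]:  14 14  4 12  2 12 13 21 12 17
dp:     1  2  1  2  1  3  4  5  4  5
Maximum dp value is 5.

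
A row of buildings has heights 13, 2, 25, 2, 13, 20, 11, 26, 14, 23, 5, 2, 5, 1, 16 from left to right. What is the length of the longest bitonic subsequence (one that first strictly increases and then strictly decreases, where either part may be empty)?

8

inc[i] = longest strictly increasing subsequence ending at i; dec[i] = longest strictly decreasing subsequence starting at i:
i:      1  2  3  4  5  6  7  8  9 10 11 12 13 14 15
a[i]:  13  2 25  2 13 20 11 26 14 23  5  2  5  1 16
inc:    1  1  2  1  2  3  2  4  3  4  2  1  2  1  4
dec:    5  2  6  2  5  5  4  5  4  4  3  2  2  1  1
Best peak at i=8 (value 26): inc=4, dec=5, length 4+5−1 = 8.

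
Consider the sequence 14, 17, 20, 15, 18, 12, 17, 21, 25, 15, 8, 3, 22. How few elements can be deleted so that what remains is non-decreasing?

8

Fewest deletions = n − (longest non-decreasing subsequence).
Patience tails:
14 → extends → [14]
17 → extends → [14, 17]
20 → extends → [14, 17, 20]
15 → replaces 17 → [14, 15, 20]
18 → replaces 20 → [14, 15, 18]
12 → replaces 14 → [12, 15, 18]
17 → replaces 18 → [12, 15, 17]
21 → extends → [12, 15, 17, 21]
25 → extends → [12, 15, 17, 21, 25]
15 → replaces 17 → [12, 15, 15, 21, 25]
8 → replaces 12 → [8, 15, 15, 21, 25]
3 → replaces 8 → [3, 15, 15, 21, 25]
22 → replaces 25 → [3, 15, 15, 21, 22]
Longest non-decreasing subsequence has length 5, so deletions = 13 − 5 = 8.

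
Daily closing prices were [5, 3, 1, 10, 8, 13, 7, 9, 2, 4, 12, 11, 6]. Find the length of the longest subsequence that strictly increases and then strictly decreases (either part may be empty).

inc[i] = longest strictly increasing subsequence ending at i; dec[i] = longest strictly decreasing subsequence starting at i:
i:      1  2  3  4  5  6  7  8  9 10 11 12 13
a[i]:   5  3  1 10  8 13  7  9  2  4 12 11  6
inc:    1  1  1  2  2  3  2  3  2  3  4  4  4
dec:    3  2  1  4  3  4  2  2  1  1  3  2  1
Best peak at i=6 (value 13): inc=3, dec=4, length 3+4−1 = 6.

6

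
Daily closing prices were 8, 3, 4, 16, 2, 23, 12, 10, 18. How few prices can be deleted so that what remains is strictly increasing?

Fewest deletions = n − (longest strictly increasing subsequence).
Patience tails:
8 → extends → [8]
3 → replaces 8 → [3]
4 → extends → [3, 4]
16 → extends → [3, 4, 16]
2 → replaces 3 → [2, 4, 16]
23 → extends → [2, 4, 16, 23]
12 → replaces 16 → [2, 4, 12, 23]
10 → replaces 12 → [2, 4, 10, 23]
18 → replaces 23 → [2, 4, 10, 18]
Longest strictly increasing subsequence has length 4, so deletions = 9 − 4 = 5.

5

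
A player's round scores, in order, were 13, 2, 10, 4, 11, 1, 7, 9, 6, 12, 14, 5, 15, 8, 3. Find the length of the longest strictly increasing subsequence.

Track the smallest tail for each achievable length (strict):
13 → extends → [13]
2 → replaces 13 → [2]
10 → extends → [2, 10]
4 → replaces 10 → [2, 4]
11 → extends → [2, 4, 11]
1 → replaces 2 → [1, 4, 11]
7 → replaces 11 → [1, 4, 7]
9 → extends → [1, 4, 7, 9]
6 → replaces 7 → [1, 4, 6, 9]
12 → extends → [1, 4, 6, 9, 12]
14 → extends → [1, 4, 6, 9, 12, 14]
5 → replaces 6 → [1, 4, 5, 9, 12, 14]
15 → extends → [1, 4, 5, 9, 12, 14, 15]
8 → replaces 9 → [1, 4, 5, 8, 12, 14, 15]
3 → replaces 4 → [1, 3, 5, 8, 12, 14, 15]
Seven tails, so the longest strictly increasing subsequence has length 7 (e.g. 2, 4, 7, 9, 12, 14, 15).

7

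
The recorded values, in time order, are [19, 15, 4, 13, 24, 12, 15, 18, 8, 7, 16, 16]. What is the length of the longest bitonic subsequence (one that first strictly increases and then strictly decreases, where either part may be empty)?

inc[i] = longest strictly increasing subsequence ending at i; dec[i] = longest strictly decreasing subsequence starting at i:
i:      1  2  3  4  5  6  7  8  9 10 11 12
a[i]:  19 15  4 13 24 12 15 18  8  7 16 16
inc:    1  1  1  2  3  2  3  4  2  2  4  4
dec:    6  5  1  4  4  3  3  3  2  1  1  1
Best peak at i=1 (value 19): inc=1, dec=6, length 1+6−1 = 6.

6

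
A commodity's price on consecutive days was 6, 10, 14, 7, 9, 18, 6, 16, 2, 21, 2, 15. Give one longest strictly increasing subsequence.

Patience tails give the LIS length; then backtrack through the dp parents:
6 → extends → [6]
10 → extends → [6, 10]
14 → extends → [6, 10, 14]
7 → replaces 10 → [6, 7, 14]
9 → replaces 14 → [6, 7, 9]
18 → extends → [6, 7, 9, 18]
6 → already a tail → [6, 7, 9, 18]
16 → replaces 18 → [6, 7, 9, 16]
2 → replaces 6 → [2, 7, 9, 16]
21 → extends → [2, 7, 9, 16, 21]
2 → already a tail → [2, 7, 9, 16, 21]
15 → replaces 16 → [2, 7, 9, 15, 21]
Length 5; one witness is 6, 10, 14, 18, 21.

6, 10, 14, 18, 21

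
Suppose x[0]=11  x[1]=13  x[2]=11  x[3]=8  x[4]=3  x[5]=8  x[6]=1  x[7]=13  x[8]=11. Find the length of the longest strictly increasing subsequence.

3

Let dp[i] be the length of the longest such subsequence ending at index i:
i:      0  1  2  3  4  5  6  7  8
x[i]:  11 13 11  8  3  8  1 13 11
dp:     1  2  1  1  1  2  1  3  3
Maximum dp value is 3.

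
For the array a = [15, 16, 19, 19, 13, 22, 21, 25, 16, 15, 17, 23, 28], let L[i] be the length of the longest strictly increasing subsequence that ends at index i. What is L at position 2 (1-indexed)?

2

dp[i] = 1 + max{dp[j] : j<i, a[j]<a[i]} (or 1 if no such j):
i:      1  2  3  4  5  6  7  8  9 10 11 12 13
a[i]:  15 16 19 19 13 22 21 25 16 15 17 23 28
dp:     1  2  3  3  1  4  4  5  2  2  3  5  6
At index 2 the value is 2.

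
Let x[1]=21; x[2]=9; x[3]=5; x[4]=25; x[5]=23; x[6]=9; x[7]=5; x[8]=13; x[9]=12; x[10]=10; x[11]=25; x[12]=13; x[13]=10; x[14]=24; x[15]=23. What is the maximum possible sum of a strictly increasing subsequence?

Let S[i] be the best sum of a strictly increasing subsequence ending at i:
i:      1  2  3  4  5  6  7  8  9 10 11 12 13 14 15
x[i]:  21  9  5 25 23  9  5 13 12 10 25 13 10 24 23
S:     21  9  5 46 44 14  5 27 26 24 69 39 24 68 62
Maximum is 69 (e.g. 21 + 23 + 25).

69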